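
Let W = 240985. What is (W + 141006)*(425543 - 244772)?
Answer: 69052895061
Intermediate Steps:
(W + 141006)*(425543 - 244772) = (240985 + 141006)*(425543 - 244772) = 381991*180771 = 69052895061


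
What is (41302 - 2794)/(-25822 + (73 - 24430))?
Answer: -38508/50179 ≈ -0.76741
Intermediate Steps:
(41302 - 2794)/(-25822 + (73 - 24430)) = 38508/(-25822 - 24357) = 38508/(-50179) = 38508*(-1/50179) = -38508/50179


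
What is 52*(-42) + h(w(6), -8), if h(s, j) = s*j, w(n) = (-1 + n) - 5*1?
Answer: -2184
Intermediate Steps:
w(n) = -6 + n (w(n) = (-1 + n) - 5 = -6 + n)
h(s, j) = j*s
52*(-42) + h(w(6), -8) = 52*(-42) - 8*(-6 + 6) = -2184 - 8*0 = -2184 + 0 = -2184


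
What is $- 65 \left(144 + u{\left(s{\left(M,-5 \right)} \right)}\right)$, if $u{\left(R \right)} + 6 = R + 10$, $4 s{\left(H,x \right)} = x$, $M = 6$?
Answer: $- \frac{38155}{4} \approx -9538.8$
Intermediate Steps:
$s{\left(H,x \right)} = \frac{x}{4}$
$u{\left(R \right)} = 4 + R$ ($u{\left(R \right)} = -6 + \left(R + 10\right) = -6 + \left(10 + R\right) = 4 + R$)
$- 65 \left(144 + u{\left(s{\left(M,-5 \right)} \right)}\right) = - 65 \left(144 + \left(4 + \frac{1}{4} \left(-5\right)\right)\right) = - 65 \left(144 + \left(4 - \frac{5}{4}\right)\right) = - 65 \left(144 + \frac{11}{4}\right) = \left(-65\right) \frac{587}{4} = - \frac{38155}{4}$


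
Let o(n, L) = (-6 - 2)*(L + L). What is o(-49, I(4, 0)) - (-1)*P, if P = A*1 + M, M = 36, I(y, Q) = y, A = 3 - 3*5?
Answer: -40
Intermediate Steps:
A = -12 (A = 3 - 15 = -12)
o(n, L) = -16*L
P = 24 (P = -12*1 + 36 = -12 + 36 = 24)
o(-49, I(4, 0)) - (-1)*P = -16*4 - (-1)*24 = -64 - 1*(-24) = -64 + 24 = -40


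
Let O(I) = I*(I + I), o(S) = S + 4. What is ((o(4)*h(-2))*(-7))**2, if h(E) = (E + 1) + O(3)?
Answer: 906304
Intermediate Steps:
o(S) = 4 + S
O(I) = 2*I**2 (O(I) = I*(2*I) = 2*I**2)
h(E) = 19 + E (h(E) = (E + 1) + 2*3**2 = (1 + E) + 2*9 = (1 + E) + 18 = 19 + E)
((o(4)*h(-2))*(-7))**2 = (((4 + 4)*(19 - 2))*(-7))**2 = ((8*17)*(-7))**2 = (136*(-7))**2 = (-952)**2 = 906304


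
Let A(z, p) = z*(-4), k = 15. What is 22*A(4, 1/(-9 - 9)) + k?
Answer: -337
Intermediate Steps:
A(z, p) = -4*z
22*A(4, 1/(-9 - 9)) + k = 22*(-4*4) + 15 = 22*(-16) + 15 = -352 + 15 = -337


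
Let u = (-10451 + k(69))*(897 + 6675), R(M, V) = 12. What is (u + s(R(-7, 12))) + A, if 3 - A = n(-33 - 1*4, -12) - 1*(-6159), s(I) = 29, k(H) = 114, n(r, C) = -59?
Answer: -78277832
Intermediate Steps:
A = -6097 (A = 3 - (-59 - 1*(-6159)) = 3 - (-59 + 6159) = 3 - 1*6100 = 3 - 6100 = -6097)
u = -78271764 (u = (-10451 + 114)*(897 + 6675) = -10337*7572 = -78271764)
(u + s(R(-7, 12))) + A = (-78271764 + 29) - 6097 = -78271735 - 6097 = -78277832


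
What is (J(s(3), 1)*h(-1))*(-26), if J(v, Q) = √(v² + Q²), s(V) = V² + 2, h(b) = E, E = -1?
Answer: 26*√122 ≈ 287.18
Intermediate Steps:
h(b) = -1
s(V) = 2 + V²
J(v, Q) = √(Q² + v²)
(J(s(3), 1)*h(-1))*(-26) = (√(1² + (2 + 3²)²)*(-1))*(-26) = (√(1 + (2 + 9)²)*(-1))*(-26) = (√(1 + 11²)*(-1))*(-26) = (√(1 + 121)*(-1))*(-26) = (√122*(-1))*(-26) = -√122*(-26) = 26*√122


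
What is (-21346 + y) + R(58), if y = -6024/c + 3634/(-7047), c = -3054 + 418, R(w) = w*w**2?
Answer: 806972830294/4643973 ≈ 1.7377e+5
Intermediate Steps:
R(w) = w**3
c = -2636
y = 8217976/4643973 (y = -6024/(-2636) + 3634/(-7047) = -6024*(-1/2636) + 3634*(-1/7047) = 1506/659 - 3634/7047 = 8217976/4643973 ≈ 1.7696)
(-21346 + y) + R(58) = (-21346 + 8217976/4643973) + 58**3 = -99122029682/4643973 + 195112 = 806972830294/4643973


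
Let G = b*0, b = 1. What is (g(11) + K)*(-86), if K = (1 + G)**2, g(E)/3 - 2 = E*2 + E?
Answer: -9116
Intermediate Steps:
g(E) = 6 + 9*E (g(E) = 6 + 3*(E*2 + E) = 6 + 3*(2*E + E) = 6 + 3*(3*E) = 6 + 9*E)
G = 0 (G = 1*0 = 0)
K = 1 (K = (1 + 0)**2 = 1**2 = 1)
(g(11) + K)*(-86) = ((6 + 9*11) + 1)*(-86) = ((6 + 99) + 1)*(-86) = (105 + 1)*(-86) = 106*(-86) = -9116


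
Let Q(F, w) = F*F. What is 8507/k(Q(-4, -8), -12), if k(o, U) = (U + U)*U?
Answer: 8507/288 ≈ 29.538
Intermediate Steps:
Q(F, w) = F²
k(o, U) = 2*U² (k(o, U) = (2*U)*U = 2*U²)
8507/k(Q(-4, -8), -12) = 8507/((2*(-12)²)) = 8507/((2*144)) = 8507/288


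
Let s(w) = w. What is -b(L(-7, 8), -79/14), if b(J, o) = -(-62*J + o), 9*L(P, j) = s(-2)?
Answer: 1025/126 ≈ 8.1349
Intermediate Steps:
L(P, j) = -2/9 (L(P, j) = (1/9)*(-2) = -2/9)
b(J, o) = -o + 62*J (b(J, o) = -(o - 62*J) = -o + 62*J)
-b(L(-7, 8), -79/14) = -(-(-79)/14 + 62*(-2/9)) = -(-(-79)/14 - 124/9) = -(-1*(-79/14) - 124/9) = -(79/14 - 124/9) = -1*(-1025/126) = 1025/126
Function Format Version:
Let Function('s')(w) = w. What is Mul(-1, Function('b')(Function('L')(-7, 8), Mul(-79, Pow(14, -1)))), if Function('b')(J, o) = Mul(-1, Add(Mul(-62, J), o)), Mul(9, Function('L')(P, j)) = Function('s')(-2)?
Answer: Rational(1025, 126) ≈ 8.1349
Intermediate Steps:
Function('L')(P, j) = Rational(-2, 9) (Function('L')(P, j) = Mul(Rational(1, 9), -2) = Rational(-2, 9))
Function('b')(J, o) = Add(Mul(-1, o), Mul(62, J)) (Function('b')(J, o) = Mul(-1, Add(o, Mul(-62, J))) = Add(Mul(-1, o), Mul(62, J)))
Mul(-1, Function('b')(Function('L')(-7, 8), Mul(-79, Pow(14, -1)))) = Mul(-1, Add(Mul(-1, Mul(-79, Pow(14, -1))), Mul(62, Rational(-2, 9)))) = Mul(-1, Add(Mul(-1, Mul(-79, Rational(1, 14))), Rational(-124, 9))) = Mul(-1, Add(Mul(-1, Rational(-79, 14)), Rational(-124, 9))) = Mul(-1, Add(Rational(79, 14), Rational(-124, 9))) = Mul(-1, Rational(-1025, 126)) = Rational(1025, 126)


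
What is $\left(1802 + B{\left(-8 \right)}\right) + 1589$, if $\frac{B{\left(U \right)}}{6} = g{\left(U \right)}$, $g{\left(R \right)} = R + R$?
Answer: $3295$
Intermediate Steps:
$g{\left(R \right)} = 2 R$
$B{\left(U \right)} = 12 U$ ($B{\left(U \right)} = 6 \cdot 2 U = 12 U$)
$\left(1802 + B{\left(-8 \right)}\right) + 1589 = \left(1802 + 12 \left(-8\right)\right) + 1589 = \left(1802 - 96\right) + 1589 = 1706 + 1589 = 3295$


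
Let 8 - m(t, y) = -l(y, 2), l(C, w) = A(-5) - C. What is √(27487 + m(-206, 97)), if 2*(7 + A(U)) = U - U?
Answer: 7*√559 ≈ 165.50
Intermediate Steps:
A(U) = -7 (A(U) = -7 + (U - U)/2 = -7 + (½)*0 = -7 + 0 = -7)
l(C, w) = -7 - C
m(t, y) = 1 - y (m(t, y) = 8 - (-1)*(-7 - y) = 8 - (7 + y) = 8 + (-7 - y) = 1 - y)
√(27487 + m(-206, 97)) = √(27487 + (1 - 1*97)) = √(27487 + (1 - 97)) = √(27487 - 96) = √27391 = 7*√559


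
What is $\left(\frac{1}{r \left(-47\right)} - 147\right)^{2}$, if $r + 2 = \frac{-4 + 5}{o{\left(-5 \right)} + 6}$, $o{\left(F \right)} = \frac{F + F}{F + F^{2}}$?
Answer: $\frac{19090672561}{883600} \approx 21606.0$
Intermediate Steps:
$o{\left(F \right)} = \frac{2 F}{F + F^{2}}$
$r = - \frac{20}{11}$ ($r = -2 + \frac{-4 + 5}{\frac{2}{1 - 5} + 6} = -2 + 1 \frac{1}{\frac{2}{-4} + 6} = -2 + 1 \frac{1}{2 \left(- \frac{1}{4}\right) + 6} = -2 + 1 \frac{1}{- \frac{1}{2} + 6} = -2 + 1 \frac{1}{\frac{11}{2}} = -2 + 1 \cdot \frac{2}{11} = -2 + \frac{2}{11} = - \frac{20}{11} \approx -1.8182$)
$\left(\frac{1}{r \left(-47\right)} - 147\right)^{2} = \left(\frac{1}{\left(- \frac{20}{11}\right) \left(-47\right)} - 147\right)^{2} = \left(\frac{1}{\frac{940}{11}} - 147\right)^{2} = \left(\frac{11}{940} - 147\right)^{2} = \left(- \frac{138169}{940}\right)^{2} = \frac{19090672561}{883600}$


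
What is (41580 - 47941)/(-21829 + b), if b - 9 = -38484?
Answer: 6361/60304 ≈ 0.10548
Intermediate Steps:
b = -38475 (b = 9 - 38484 = -38475)
(41580 - 47941)/(-21829 + b) = (41580 - 47941)/(-21829 - 38475) = -6361/(-60304) = -6361*(-1/60304) = 6361/60304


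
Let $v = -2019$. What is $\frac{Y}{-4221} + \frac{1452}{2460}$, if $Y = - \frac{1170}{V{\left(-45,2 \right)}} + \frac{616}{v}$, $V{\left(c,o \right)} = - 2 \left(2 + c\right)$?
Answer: $\frac{44588560012}{75123184185} \approx 0.59354$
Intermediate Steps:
$V{\left(c,o \right)} = -4 - 2 c$
$Y = - \frac{1207603}{86817}$ ($Y = - \frac{1170}{-4 - -90} + \frac{616}{-2019} = - \frac{1170}{-4 + 90} + 616 \left(- \frac{1}{2019}\right) = - \frac{1170}{86} - \frac{616}{2019} = \left(-1170\right) \frac{1}{86} - \frac{616}{2019} = - \frac{585}{43} - \frac{616}{2019} = - \frac{1207603}{86817} \approx -13.91$)
$\frac{Y}{-4221} + \frac{1452}{2460} = - \frac{1207603}{86817 \left(-4221\right)} + \frac{1452}{2460} = \left(- \frac{1207603}{86817}\right) \left(- \frac{1}{4221}\right) + 1452 \cdot \frac{1}{2460} = \frac{1207603}{366454557} + \frac{121}{205} = \frac{44588560012}{75123184185}$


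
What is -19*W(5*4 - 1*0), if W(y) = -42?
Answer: 798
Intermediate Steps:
-19*W(5*4 - 1*0) = -19*(-42) = 798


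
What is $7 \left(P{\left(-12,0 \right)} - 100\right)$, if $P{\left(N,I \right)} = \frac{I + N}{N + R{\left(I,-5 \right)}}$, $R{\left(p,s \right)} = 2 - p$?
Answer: $- \frac{3458}{5} \approx -691.6$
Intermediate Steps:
$P{\left(N,I \right)} = \frac{I + N}{2 + N - I}$ ($P{\left(N,I \right)} = \frac{I + N}{N - \left(-2 + I\right)} = \frac{I + N}{2 + N - I}$)
$7 \left(P{\left(-12,0 \right)} - 100\right) = 7 \left(\frac{0 - 12}{2 - 12 - 0} - 100\right) = 7 \left(\frac{1}{2 - 12 + 0} \left(-12\right) - 100\right) = 7 \left(\frac{1}{-10} \left(-12\right) - 100\right) = 7 \left(\left(- \frac{1}{10}\right) \left(-12\right) - 100\right) = 7 \left(\frac{6}{5} - 100\right) = 7 \left(- \frac{494}{5}\right) = - \frac{3458}{5}$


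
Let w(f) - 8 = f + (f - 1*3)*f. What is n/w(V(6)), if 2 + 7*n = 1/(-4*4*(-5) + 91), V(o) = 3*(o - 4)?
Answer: -341/38304 ≈ -0.0089025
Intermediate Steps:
V(o) = -12 + 3*o (V(o) = 3*(-4 + o) = -12 + 3*o)
n = -341/1197 (n = -2/7 + 1/(7*(-4*4*(-5) + 91)) = -2/7 + 1/(7*(-16*(-5) + 91)) = -2/7 + 1/(7*(80 + 91)) = -2/7 + (1/7)/171 = -2/7 + (1/7)*(1/171) = -2/7 + 1/1197 = -341/1197 ≈ -0.28488)
w(f) = 8 + f + f*(-3 + f) (w(f) = 8 + (f + (f - 1*3)*f) = 8 + (f + (f - 3)*f) = 8 + (f + (-3 + f)*f) = 8 + (f + f*(-3 + f)) = 8 + f + f*(-3 + f))
n/w(V(6)) = -341/(1197*(8 + (-12 + 3*6)**2 - 2*(-12 + 3*6))) = -341/(1197*(8 + (-12 + 18)**2 - 2*(-12 + 18))) = -341/(1197*(8 + 6**2 - 2*6)) = -341/(1197*(8 + 36 - 12)) = -341/1197/32 = -341/1197*1/32 = -341/38304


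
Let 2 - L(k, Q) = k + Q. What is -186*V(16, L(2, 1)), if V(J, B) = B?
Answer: 186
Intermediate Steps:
L(k, Q) = 2 - Q - k (L(k, Q) = 2 - (k + Q) = 2 - (Q + k) = 2 + (-Q - k) = 2 - Q - k)
-186*V(16, L(2, 1)) = -186*(2 - 1*1 - 1*2) = -186*(2 - 1 - 2) = -186*(-1) = 186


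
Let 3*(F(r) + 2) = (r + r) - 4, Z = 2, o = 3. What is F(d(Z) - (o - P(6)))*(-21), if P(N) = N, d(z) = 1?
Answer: 14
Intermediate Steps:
F(r) = -10/3 + 2*r/3 (F(r) = -2 + ((r + r) - 4)/3 = -2 + (2*r - 4)/3 = -2 + (-4 + 2*r)/3 = -2 + (-4/3 + 2*r/3) = -10/3 + 2*r/3)
F(d(Z) - (o - P(6)))*(-21) = (-10/3 + 2*(1 - (3 - 1*6))/3)*(-21) = (-10/3 + 2*(1 - (3 - 6))/3)*(-21) = (-10/3 + 2*(1 - 1*(-3))/3)*(-21) = (-10/3 + 2*(1 + 3)/3)*(-21) = (-10/3 + (⅔)*4)*(-21) = (-10/3 + 8/3)*(-21) = -⅔*(-21) = 14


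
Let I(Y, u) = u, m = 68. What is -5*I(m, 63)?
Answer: -315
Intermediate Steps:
-5*I(m, 63) = -5*63 = -315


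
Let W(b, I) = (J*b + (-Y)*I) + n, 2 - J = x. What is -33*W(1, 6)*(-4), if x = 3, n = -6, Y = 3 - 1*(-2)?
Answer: -4884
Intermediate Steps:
Y = 5 (Y = 3 + 2 = 5)
J = -1 (J = 2 - 1*3 = 2 - 3 = -1)
W(b, I) = -6 - b - 5*I (W(b, I) = (-b + (-1*5)*I) - 6 = (-b - 5*I) - 6 = -6 - b - 5*I)
-33*W(1, 6)*(-4) = -33*(-6 - 1*1 - 5*6)*(-4) = -33*(-6 - 1 - 30)*(-4) = -33*(-37)*(-4) = 1221*(-4) = -4884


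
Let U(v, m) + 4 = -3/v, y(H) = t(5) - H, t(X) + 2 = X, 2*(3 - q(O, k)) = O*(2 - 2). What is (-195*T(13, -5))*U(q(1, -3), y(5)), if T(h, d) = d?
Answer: -4875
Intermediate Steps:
q(O, k) = 3 (q(O, k) = 3 - O*(2 - 2)/2 = 3 - O*0/2 = 3 - 1/2*0 = 3 + 0 = 3)
t(X) = -2 + X
y(H) = 3 - H (y(H) = (-2 + 5) - H = 3 - H)
U(v, m) = -4 - 3/v
(-195*T(13, -5))*U(q(1, -3), y(5)) = (-195*(-5))*(-4 - 3/3) = 975*(-4 - 3*1/3) = 975*(-4 - 1) = 975*(-5) = -4875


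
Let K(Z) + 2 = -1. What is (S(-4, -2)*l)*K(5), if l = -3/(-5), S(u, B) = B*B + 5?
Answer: -81/5 ≈ -16.200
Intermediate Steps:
S(u, B) = 5 + B² (S(u, B) = B² + 5 = 5 + B²)
K(Z) = -3 (K(Z) = -2 - 1 = -3)
l = ⅗ (l = -3*(-⅕) = ⅗ ≈ 0.60000)
(S(-4, -2)*l)*K(5) = ((5 + (-2)²)*(⅗))*(-3) = ((5 + 4)*(⅗))*(-3) = (9*(⅗))*(-3) = (27/5)*(-3) = -81/5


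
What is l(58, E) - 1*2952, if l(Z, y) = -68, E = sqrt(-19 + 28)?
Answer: -3020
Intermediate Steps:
E = 3 (E = sqrt(9) = 3)
l(58, E) - 1*2952 = -68 - 1*2952 = -68 - 2952 = -3020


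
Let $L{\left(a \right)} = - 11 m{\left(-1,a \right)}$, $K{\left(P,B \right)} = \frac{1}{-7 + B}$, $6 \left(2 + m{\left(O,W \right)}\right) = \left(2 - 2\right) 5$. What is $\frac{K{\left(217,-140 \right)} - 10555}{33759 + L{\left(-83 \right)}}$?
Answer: $- \frac{1551586}{4965807} \approx -0.31245$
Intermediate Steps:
$m{\left(O,W \right)} = -2$ ($m{\left(O,W \right)} = -2 + \frac{\left(2 - 2\right) 5}{6} = -2 + \frac{0 \cdot 5}{6} = -2 + \frac{1}{6} \cdot 0 = -2 + 0 = -2$)
$L{\left(a \right)} = 22$ ($L{\left(a \right)} = \left(-11\right) \left(-2\right) = 22$)
$\frac{K{\left(217,-140 \right)} - 10555}{33759 + L{\left(-83 \right)}} = \frac{\frac{1}{-7 - 140} - 10555}{33759 + 22} = \frac{\frac{1}{-147} - 10555}{33781} = \left(- \frac{1}{147} - 10555\right) \frac{1}{33781} = \left(- \frac{1551586}{147}\right) \frac{1}{33781} = - \frac{1551586}{4965807}$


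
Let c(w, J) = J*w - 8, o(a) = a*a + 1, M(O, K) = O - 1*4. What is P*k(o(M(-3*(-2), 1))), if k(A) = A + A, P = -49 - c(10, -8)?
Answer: 390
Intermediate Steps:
M(O, K) = -4 + O (M(O, K) = O - 4 = -4 + O)
o(a) = 1 + a**2 (o(a) = a**2 + 1 = 1 + a**2)
c(w, J) = -8 + J*w
P = 39 (P = -49 - (-8 - 8*10) = -49 - (-8 - 80) = -49 - 1*(-88) = -49 + 88 = 39)
k(A) = 2*A
P*k(o(M(-3*(-2), 1))) = 39*(2*(1 + (-4 - 3*(-2))**2)) = 39*(2*(1 + (-4 + 6)**2)) = 39*(2*(1 + 2**2)) = 39*(2*(1 + 4)) = 39*(2*5) = 39*10 = 390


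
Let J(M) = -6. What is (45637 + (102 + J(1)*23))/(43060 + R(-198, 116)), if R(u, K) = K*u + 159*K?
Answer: 45601/38536 ≈ 1.1833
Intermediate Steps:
R(u, K) = 159*K + K*u
(45637 + (102 + J(1)*23))/(43060 + R(-198, 116)) = (45637 + (102 - 6*23))/(43060 + 116*(159 - 198)) = (45637 + (102 - 138))/(43060 + 116*(-39)) = (45637 - 36)/(43060 - 4524) = 45601/38536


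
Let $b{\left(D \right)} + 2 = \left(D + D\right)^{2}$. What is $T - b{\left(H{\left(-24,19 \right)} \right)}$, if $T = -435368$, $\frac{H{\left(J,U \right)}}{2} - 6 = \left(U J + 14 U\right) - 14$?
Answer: $-1062630$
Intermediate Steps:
$H{\left(J,U \right)} = -16 + 28 U + 2 J U$ ($H{\left(J,U \right)} = 12 + 2 \left(\left(U J + 14 U\right) - 14\right) = 12 + 2 \left(\left(J U + 14 U\right) - 14\right) = 12 + 2 \left(\left(14 U + J U\right) - 14\right) = 12 + 2 \left(-14 + 14 U + J U\right) = 12 + \left(-28 + 28 U + 2 J U\right) = -16 + 28 U + 2 J U$)
$b{\left(D \right)} = -2 + 4 D^{2}$ ($b{\left(D \right)} = -2 + \left(D + D\right)^{2} = -2 + \left(2 D\right)^{2} = -2 + 4 D^{2}$)
$T - b{\left(H{\left(-24,19 \right)} \right)} = -435368 - \left(-2 + 4 \left(-16 + 28 \cdot 19 + 2 \left(-24\right) 19\right)^{2}\right) = -435368 - \left(-2 + 4 \left(-16 + 532 - 912\right)^{2}\right) = -435368 - \left(-2 + 4 \left(-396\right)^{2}\right) = -435368 - \left(-2 + 4 \cdot 156816\right) = -435368 - \left(-2 + 627264\right) = -435368 - 627262 = -1062630$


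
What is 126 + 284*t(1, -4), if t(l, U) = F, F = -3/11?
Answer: 534/11 ≈ 48.545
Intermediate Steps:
F = -3/11 (F = -3*1/11 = -3/11 ≈ -0.27273)
t(l, U) = -3/11
126 + 284*t(1, -4) = 126 + 284*(-3/11) = 126 - 852/11 = 534/11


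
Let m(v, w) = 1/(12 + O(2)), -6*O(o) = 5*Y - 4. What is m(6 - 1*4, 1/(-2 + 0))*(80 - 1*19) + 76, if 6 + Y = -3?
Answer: 9562/121 ≈ 79.025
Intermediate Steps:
Y = -9 (Y = -6 - 3 = -9)
O(o) = 49/6 (O(o) = -(5*(-9) - 4)/6 = -(-45 - 4)/6 = -⅙*(-49) = 49/6)
m(v, w) = 6/121 (m(v, w) = 1/(12 + 49/6) = 1/(121/6) = 6/121)
m(6 - 1*4, 1/(-2 + 0))*(80 - 1*19) + 76 = 6*(80 - 1*19)/121 + 76 = 6*(80 - 19)/121 + 76 = (6/121)*61 + 76 = 366/121 + 76 = 9562/121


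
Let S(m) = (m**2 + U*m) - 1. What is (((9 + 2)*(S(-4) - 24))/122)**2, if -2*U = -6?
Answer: 53361/14884 ≈ 3.5851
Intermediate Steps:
U = 3 (U = -1/2*(-6) = 3)
S(m) = -1 + m**2 + 3*m (S(m) = (m**2 + 3*m) - 1 = -1 + m**2 + 3*m)
(((9 + 2)*(S(-4) - 24))/122)**2 = (((9 + 2)*((-1 + (-4)**2 + 3*(-4)) - 24))/122)**2 = ((11*((-1 + 16 - 12) - 24))*(1/122))**2 = ((11*(3 - 24))*(1/122))**2 = ((11*(-21))*(1/122))**2 = (-231*1/122)**2 = (-231/122)**2 = 53361/14884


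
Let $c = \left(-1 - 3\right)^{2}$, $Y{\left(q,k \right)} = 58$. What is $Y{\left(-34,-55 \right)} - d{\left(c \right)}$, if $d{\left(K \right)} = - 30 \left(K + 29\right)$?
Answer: $1408$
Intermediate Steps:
$c = 16$ ($c = \left(-4\right)^{2} = 16$)
$d{\left(K \right)} = -870 - 30 K$ ($d{\left(K \right)} = - 30 \left(29 + K\right) = -870 - 30 K$)
$Y{\left(-34,-55 \right)} - d{\left(c \right)} = 58 - \left(-870 - 480\right) = 58 - -1350 = 58 + 1350 = 1408$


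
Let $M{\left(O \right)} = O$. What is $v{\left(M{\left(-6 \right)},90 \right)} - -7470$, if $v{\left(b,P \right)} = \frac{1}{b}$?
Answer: $\frac{44819}{6} \approx 7469.8$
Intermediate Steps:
$v{\left(M{\left(-6 \right)},90 \right)} - -7470 = \frac{1}{-6} - -7470 = - \frac{1}{6} + 7470 = \frac{44819}{6}$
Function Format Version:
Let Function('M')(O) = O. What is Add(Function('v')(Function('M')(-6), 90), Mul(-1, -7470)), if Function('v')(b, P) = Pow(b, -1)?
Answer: Rational(44819, 6) ≈ 7469.8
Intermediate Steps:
Add(Function('v')(Function('M')(-6), 90), Mul(-1, -7470)) = Add(Pow(-6, -1), Mul(-1, -7470)) = Add(Rational(-1, 6), 7470) = Rational(44819, 6)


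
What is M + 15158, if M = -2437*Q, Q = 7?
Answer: -1901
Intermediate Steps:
M = -17059 (M = -2437*7 = -17059)
M + 15158 = -17059 + 15158 = -1901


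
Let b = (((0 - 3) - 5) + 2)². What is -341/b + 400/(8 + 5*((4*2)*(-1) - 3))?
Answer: -30427/1692 ≈ -17.983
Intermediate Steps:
b = 36 (b = ((-3 - 5) + 2)² = (-8 + 2)² = (-6)² = 36)
-341/b + 400/(8 + 5*((4*2)*(-1) - 3)) = -341/36 + 400/(8 + 5*((4*2)*(-1) - 3)) = -341*1/36 + 400/(8 + 5*(8*(-1) - 3)) = -341/36 + 400/(8 + 5*(-8 - 3)) = -341/36 + 400/(8 + 5*(-11)) = -341/36 + 400/(8 - 55) = -341/36 + 400/(-47) = -341/36 + 400*(-1/47) = -341/36 - 400/47 = -30427/1692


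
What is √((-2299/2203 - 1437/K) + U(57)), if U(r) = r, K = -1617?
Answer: √1635699510885/169631 ≈ 7.5396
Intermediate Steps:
√((-2299/2203 - 1437/K) + U(57)) = √((-2299/2203 - 1437/(-1617)) + 57) = √((-2299*1/2203 - 1437*(-1/1617)) + 57) = √((-2299/2203 + 479/539) + 57) = √(-183924/1187417 + 57) = √(67498845/1187417) = √1635699510885/169631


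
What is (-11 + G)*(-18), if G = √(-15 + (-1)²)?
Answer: 198 - 18*I*√14 ≈ 198.0 - 67.35*I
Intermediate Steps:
G = I*√14 (G = √(-15 + 1) = √(-14) = I*√14 ≈ 3.7417*I)
(-11 + G)*(-18) = (-11 + I*√14)*(-18) = 198 - 18*I*√14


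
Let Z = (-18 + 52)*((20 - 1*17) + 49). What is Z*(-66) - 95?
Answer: -116783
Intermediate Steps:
Z = 1768 (Z = 34*((20 - 17) + 49) = 34*(3 + 49) = 34*52 = 1768)
Z*(-66) - 95 = 1768*(-66) - 95 = -116688 - 95 = -116783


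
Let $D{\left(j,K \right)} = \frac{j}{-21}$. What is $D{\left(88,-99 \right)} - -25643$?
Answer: $\frac{538415}{21} \approx 25639.0$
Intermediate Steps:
$D{\left(j,K \right)} = - \frac{j}{21}$ ($D{\left(j,K \right)} = j \left(- \frac{1}{21}\right) = - \frac{j}{21}$)
$D{\left(88,-99 \right)} - -25643 = \left(- \frac{1}{21}\right) 88 - -25643 = - \frac{88}{21} + 25643 = \frac{538415}{21}$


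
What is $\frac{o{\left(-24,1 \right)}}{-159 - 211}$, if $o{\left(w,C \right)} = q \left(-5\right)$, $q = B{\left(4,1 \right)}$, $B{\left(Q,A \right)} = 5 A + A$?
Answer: $\frac{3}{37} \approx 0.081081$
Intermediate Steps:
$B{\left(Q,A \right)} = 6 A$
$q = 6$ ($q = 6 \cdot 1 = 6$)
$o{\left(w,C \right)} = -30$ ($o{\left(w,C \right)} = 6 \left(-5\right) = -30$)
$\frac{o{\left(-24,1 \right)}}{-159 - 211} = - \frac{30}{-159 - 211} = - \frac{30}{-370} = \left(-30\right) \left(- \frac{1}{370}\right) = \frac{3}{37}$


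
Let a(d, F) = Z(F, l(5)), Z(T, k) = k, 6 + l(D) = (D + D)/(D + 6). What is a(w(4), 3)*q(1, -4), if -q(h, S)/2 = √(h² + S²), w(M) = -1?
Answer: 112*√17/11 ≈ 41.981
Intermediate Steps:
l(D) = -6 + 2*D/(6 + D) (l(D) = -6 + (D + D)/(D + 6) = -6 + (2*D)/(6 + D) = -6 + 2*D/(6 + D))
a(d, F) = -56/11 (a(d, F) = 4*(-9 - 1*5)/(6 + 5) = 4*(-9 - 5)/11 = 4*(1/11)*(-14) = -56/11)
q(h, S) = -2*√(S² + h²) (q(h, S) = -2*√(h² + S²) = -2*√(S² + h²))
a(w(4), 3)*q(1, -4) = -(-112)*√((-4)² + 1²)/11 = -(-112)*√(16 + 1)/11 = -(-112)*√17/11 = 112*√17/11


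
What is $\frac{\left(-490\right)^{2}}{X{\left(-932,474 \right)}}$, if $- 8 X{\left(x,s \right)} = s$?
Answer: $- \frac{960400}{237} \approx -4052.3$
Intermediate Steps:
$X{\left(x,s \right)} = - \frac{s}{8}$
$\frac{\left(-490\right)^{2}}{X{\left(-932,474 \right)}} = \frac{\left(-490\right)^{2}}{\left(- \frac{1}{8}\right) 474} = \frac{240100}{- \frac{237}{4}} = 240100 \left(- \frac{4}{237}\right) = - \frac{960400}{237}$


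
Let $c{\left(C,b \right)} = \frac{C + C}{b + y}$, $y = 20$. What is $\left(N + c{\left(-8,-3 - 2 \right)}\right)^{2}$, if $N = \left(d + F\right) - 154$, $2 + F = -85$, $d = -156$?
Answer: $\frac{35652841}{225} \approx 1.5846 \cdot 10^{5}$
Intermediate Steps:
$F = -87$ ($F = -2 - 85 = -87$)
$c{\left(C,b \right)} = \frac{2 C}{20 + b}$ ($c{\left(C,b \right)} = \frac{C + C}{b + 20} = \frac{2 C}{20 + b}$)
$N = -397$ ($N = \left(-156 - 87\right) - 154 = -243 - 154 = -397$)
$\left(N + c{\left(-8,-3 - 2 \right)}\right)^{2} = \left(-397 + 2 \left(-8\right) \frac{1}{20 - 5}\right)^{2} = \left(-397 + 2 \left(-8\right) \frac{1}{15}\right)^{2} = \left(-397 - \frac{16}{15}\right)^{2} = \left(- \frac{5971}{15}\right)^{2} = \frac{35652841}{225}$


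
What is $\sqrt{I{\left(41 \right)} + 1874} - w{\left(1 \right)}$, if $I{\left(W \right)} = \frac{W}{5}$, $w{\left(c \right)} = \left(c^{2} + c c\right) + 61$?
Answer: $-63 + \frac{\sqrt{47055}}{5} \approx -19.616$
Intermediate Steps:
$w{\left(c \right)} = 61 + 2 c^{2}$ ($w{\left(c \right)} = \left(c^{2} + c^{2}\right) + 61 = 2 c^{2} + 61 = 61 + 2 c^{2}$)
$I{\left(W \right)} = \frac{W}{5}$ ($I{\left(W \right)} = W \frac{1}{5} = \frac{W}{5}$)
$\sqrt{I{\left(41 \right)} + 1874} - w{\left(1 \right)} = \sqrt{\frac{1}{5} \cdot 41 + 1874} - \left(61 + 2 \cdot 1^{2}\right) = \sqrt{\frac{41}{5} + 1874} - \left(61 + 2 \cdot 1\right) = \sqrt{\frac{9411}{5}} - \left(61 + 2\right) = \frac{\sqrt{47055}}{5} - 63 = -63 + \frac{\sqrt{47055}}{5}$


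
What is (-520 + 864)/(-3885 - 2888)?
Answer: -344/6773 ≈ -0.050790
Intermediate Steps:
(-520 + 864)/(-3885 - 2888) = 344/(-6773) = 344*(-1/6773) = -344/6773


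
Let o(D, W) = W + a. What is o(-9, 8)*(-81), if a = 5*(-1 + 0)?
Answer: -243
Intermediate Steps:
a = -5 (a = 5*(-1) = -5)
o(D, W) = -5 + W (o(D, W) = W - 5 = -5 + W)
o(-9, 8)*(-81) = (-5 + 8)*(-81) = 3*(-81) = -243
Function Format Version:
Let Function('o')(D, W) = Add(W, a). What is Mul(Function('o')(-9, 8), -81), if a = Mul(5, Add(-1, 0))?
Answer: -243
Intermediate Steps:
a = -5 (a = Mul(5, -1) = -5)
Function('o')(D, W) = Add(-5, W) (Function('o')(D, W) = Add(W, -5) = Add(-5, W))
Mul(Function('o')(-9, 8), -81) = Mul(Add(-5, 8), -81) = Mul(3, -81) = -243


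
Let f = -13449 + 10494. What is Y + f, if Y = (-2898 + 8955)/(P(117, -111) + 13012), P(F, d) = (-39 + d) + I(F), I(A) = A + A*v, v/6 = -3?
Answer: -32123658/10873 ≈ -2954.4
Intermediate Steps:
v = -18 (v = 6*(-3) = -18)
I(A) = -17*A (I(A) = A + A*(-18) = A - 18*A = -17*A)
P(F, d) = -39 + d - 17*F (P(F, d) = (-39 + d) - 17*F = -39 + d - 17*F)
f = -2955
Y = 6057/10873 (Y = (-2898 + 8955)/((-39 - 111 - 17*117) + 13012) = 6057/((-39 - 111 - 1989) + 13012) = 6057/(-2139 + 13012) = 6057/10873 ≈ 0.55707)
Y + f = 6057/10873 - 2955 = -32123658/10873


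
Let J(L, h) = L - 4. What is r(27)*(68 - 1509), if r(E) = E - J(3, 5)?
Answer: -40348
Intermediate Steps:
J(L, h) = -4 + L
r(E) = 1 + E (r(E) = E - (-4 + 3) = E - 1*(-1) = E + 1 = 1 + E)
r(27)*(68 - 1509) = (1 + 27)*(68 - 1509) = 28*(-1441) = -40348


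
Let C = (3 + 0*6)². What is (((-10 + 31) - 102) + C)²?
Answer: 5184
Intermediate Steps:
C = 9 (C = (3 + 0)² = 3² = 9)
(((-10 + 31) - 102) + C)² = (((-10 + 31) - 102) + 9)² = ((21 - 102) + 9)² = (-81 + 9)² = (-72)² = 5184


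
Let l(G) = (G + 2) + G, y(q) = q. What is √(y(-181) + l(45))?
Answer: I*√89 ≈ 9.434*I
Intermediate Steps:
l(G) = 2 + 2*G (l(G) = (2 + G) + G = 2 + 2*G)
√(y(-181) + l(45)) = √(-181 + (2 + 2*45)) = √(-181 + (2 + 90)) = √(-181 + 92) = √(-89) = I*√89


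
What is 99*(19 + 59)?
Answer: 7722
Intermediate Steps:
99*(19 + 59) = 99*78 = 7722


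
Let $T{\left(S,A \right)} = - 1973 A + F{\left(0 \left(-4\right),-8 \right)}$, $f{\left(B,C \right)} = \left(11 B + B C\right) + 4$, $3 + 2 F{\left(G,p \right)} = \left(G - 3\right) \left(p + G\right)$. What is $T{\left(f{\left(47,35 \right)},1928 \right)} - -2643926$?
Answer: $- \frac{2320015}{2} \approx -1.16 \cdot 10^{6}$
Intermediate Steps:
$F{\left(G,p \right)} = - \frac{3}{2} + \frac{\left(-3 + G\right) \left(G + p\right)}{2}$ ($F{\left(G,p \right)} = - \frac{3}{2} + \frac{\left(G - 3\right) \left(p + G\right)}{2} = - \frac{3}{2} + \frac{\left(-3 + G\right) \left(G + p\right)}{2}$)
$f{\left(B,C \right)} = 4 + 11 B + B C$
$T{\left(S,A \right)} = \frac{21}{2} - 1973 A$ ($T{\left(S,A \right)} = - 1973 A - \left(- \frac{21}{2} + 0 - \frac{1}{2} \cdot 0 \left(-4\right) \left(-8\right) + \frac{3}{2} \cdot 0 \left(-4\right)\right) = - 1973 A + \left(- \frac{3}{2} + \frac{0^{2}}{2} - 0 + 12 + \frac{1}{2} \cdot 0 \left(-8\right)\right) = - 1973 A + \left(- \frac{3}{2} + \frac{1}{2} \cdot 0 + 0 + 12 + 0\right) = - 1973 A + \left(- \frac{3}{2} + 0 + 0 + 12 + 0\right) = - 1973 A + \frac{21}{2} = \frac{21}{2} - 1973 A$)
$T{\left(f{\left(47,35 \right)},1928 \right)} - -2643926 = \left(\frac{21}{2} - 3803944\right) - -2643926 = \left(\frac{21}{2} - 3803944\right) + 2643926 = - \frac{7607867}{2} + 2643926 = - \frac{2320015}{2}$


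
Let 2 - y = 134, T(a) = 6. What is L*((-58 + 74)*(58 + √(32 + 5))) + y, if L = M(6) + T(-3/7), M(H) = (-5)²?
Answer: 28636 + 496*√37 ≈ 31653.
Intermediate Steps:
M(H) = 25
L = 31 (L = 25 + 6 = 31)
y = -132 (y = 2 - 1*134 = 2 - 134 = -132)
L*((-58 + 74)*(58 + √(32 + 5))) + y = 31*((-58 + 74)*(58 + √(32 + 5))) - 132 = 31*(16*(58 + √37)) - 132 = 31*(928 + 16*√37) - 132 = (28768 + 496*√37) - 132 = 28636 + 496*√37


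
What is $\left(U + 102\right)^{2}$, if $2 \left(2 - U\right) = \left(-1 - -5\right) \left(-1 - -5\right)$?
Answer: $9216$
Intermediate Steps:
$U = -6$ ($U = 2 - \frac{\left(-1 - -5\right) \left(-1 - -5\right)}{2} = 2 - \frac{\left(-1 + 5\right) \left(-1 + 5\right)}{2} = 2 - \frac{4 \cdot 4}{2} = 2 - 8 = -6$)
$\left(U + 102\right)^{2} = \left(-6 + 102\right)^{2} = 96^{2} = 9216$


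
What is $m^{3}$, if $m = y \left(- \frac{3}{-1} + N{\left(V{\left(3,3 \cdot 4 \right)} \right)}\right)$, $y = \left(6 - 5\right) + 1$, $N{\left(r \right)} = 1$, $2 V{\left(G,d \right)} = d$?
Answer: $512$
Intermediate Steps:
$V{\left(G,d \right)} = \frac{d}{2}$
$y = 2$ ($y = 1 + 1 = 2$)
$m = 8$ ($m = 2 \left(- \frac{3}{-1} + 1\right) = 2 \left(\left(-3\right) \left(-1\right) + 1\right) = 2 \left(3 + 1\right) = 2 \cdot 4 = 8$)
$m^{3} = 8^{3} = 512$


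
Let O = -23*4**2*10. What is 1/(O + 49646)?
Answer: 1/45966 ≈ 2.1755e-5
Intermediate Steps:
O = -3680 (O = -23*16*10 = -368*10 = -3680)
1/(O + 49646) = 1/(-3680 + 49646) = 1/45966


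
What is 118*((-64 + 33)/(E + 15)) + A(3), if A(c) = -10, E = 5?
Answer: -1929/10 ≈ -192.90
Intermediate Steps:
118*((-64 + 33)/(E + 15)) + A(3) = 118*((-64 + 33)/(5 + 15)) - 10 = 118*(-31/20) - 10 = -1829/10 - 10 = -1929/10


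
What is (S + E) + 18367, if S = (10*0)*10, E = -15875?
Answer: 2492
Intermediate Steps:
S = 0 (S = 0*10 = 0)
(S + E) + 18367 = (0 - 15875) + 18367 = -15875 + 18367 = 2492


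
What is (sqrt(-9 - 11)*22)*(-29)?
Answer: -1276*I*sqrt(5) ≈ -2853.2*I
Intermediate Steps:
(sqrt(-9 - 11)*22)*(-29) = (sqrt(-20)*22)*(-29) = ((2*I*sqrt(5))*22)*(-29) = (44*I*sqrt(5))*(-29) = -1276*I*sqrt(5)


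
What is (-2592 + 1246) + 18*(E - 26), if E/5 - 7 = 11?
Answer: -194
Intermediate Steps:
E = 90 (E = 35 + 5*11 = 35 + 55 = 90)
(-2592 + 1246) + 18*(E - 26) = (-2592 + 1246) + 18*(90 - 26) = -1346 + 18*64 = -1346 + 1152 = -194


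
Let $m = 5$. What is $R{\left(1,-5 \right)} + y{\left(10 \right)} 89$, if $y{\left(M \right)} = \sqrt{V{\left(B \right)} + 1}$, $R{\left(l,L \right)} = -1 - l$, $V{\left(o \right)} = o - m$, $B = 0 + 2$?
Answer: $-2 + 89 i \sqrt{2} \approx -2.0 + 125.86 i$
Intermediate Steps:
$B = 2$
$V{\left(o \right)} = -5 + o$ ($V{\left(o \right)} = o - 5 = -5 + o$)
$y{\left(M \right)} = i \sqrt{2}$ ($y{\left(M \right)} = \sqrt{\left(-5 + 2\right) + 1} = \sqrt{-3 + 1} = \sqrt{-2} = i \sqrt{2}$)
$R{\left(1,-5 \right)} + y{\left(10 \right)} 89 = \left(-1 - 1\right) + i \sqrt{2} \cdot 89 = \left(-1 - 1\right) + 89 i \sqrt{2} = -2 + 89 i \sqrt{2}$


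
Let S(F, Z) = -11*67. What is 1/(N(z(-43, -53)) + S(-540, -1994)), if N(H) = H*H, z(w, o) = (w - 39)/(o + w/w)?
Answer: -676/496531 ≈ -0.0013614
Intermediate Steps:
S(F, Z) = -737
z(w, o) = (-39 + w)/(1 + o) (z(w, o) = (-39 + w)/(o + 1) = (-39 + w)/(1 + o))
N(H) = H**2
1/(N(z(-43, -53)) + S(-540, -1994)) = 1/(((-39 - 43)/(1 - 53))**2 - 737) = 1/((-82/(-52))**2 - 737) = 1/((-1/52*(-82))**2 - 737) = 1/((41/26)**2 - 737) = 1/(1681/676 - 737) = 1/(-496531/676) = -676/496531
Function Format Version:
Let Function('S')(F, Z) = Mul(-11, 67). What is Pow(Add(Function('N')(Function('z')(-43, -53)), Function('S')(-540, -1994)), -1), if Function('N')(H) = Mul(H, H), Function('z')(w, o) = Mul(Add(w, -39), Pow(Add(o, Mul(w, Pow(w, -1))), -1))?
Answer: Rational(-676, 496531) ≈ -0.0013614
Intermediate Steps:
Function('S')(F, Z) = -737
Function('z')(w, o) = Mul(Pow(Add(1, o), -1), Add(-39, w)) (Function('z')(w, o) = Mul(Add(-39, w), Pow(Add(o, 1), -1)) = Mul(Add(-39, w), Pow(Add(1, o), -1)) = Mul(Pow(Add(1, o), -1), Add(-39, w)))
Function('N')(H) = Pow(H, 2)
Pow(Add(Function('N')(Function('z')(-43, -53)), Function('S')(-540, -1994)), -1) = Pow(Add(Pow(Mul(Pow(Add(1, -53), -1), Add(-39, -43)), 2), -737), -1) = Pow(Add(Pow(Mul(Pow(-52, -1), -82), 2), -737), -1) = Pow(Add(Pow(Mul(Rational(-1, 52), -82), 2), -737), -1) = Pow(Add(Pow(Rational(41, 26), 2), -737), -1) = Pow(Add(Rational(1681, 676), -737), -1) = Pow(Rational(-496531, 676), -1) = Rational(-676, 496531)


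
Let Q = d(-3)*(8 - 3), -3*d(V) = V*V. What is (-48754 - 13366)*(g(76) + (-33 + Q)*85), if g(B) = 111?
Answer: 246554280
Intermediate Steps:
d(V) = -V**2/3 (d(V) = -V*V/3 = -V**2/3)
Q = -15 (Q = (-1/3*(-3)**2)*(8 - 3) = -1/3*9*5 = -3*5 = -15)
(-48754 - 13366)*(g(76) + (-33 + Q)*85) = (-48754 - 13366)*(111 + (-33 - 15)*85) = -62120*(111 - 48*85) = -62120*(111 - 4080) = -62120*(-3969) = 246554280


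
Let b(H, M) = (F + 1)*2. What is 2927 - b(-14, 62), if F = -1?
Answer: 2927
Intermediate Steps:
b(H, M) = 0 (b(H, M) = (-1 + 1)*2 = 0*2 = 0)
2927 - b(-14, 62) = 2927 - 1*0 = 2927 + 0 = 2927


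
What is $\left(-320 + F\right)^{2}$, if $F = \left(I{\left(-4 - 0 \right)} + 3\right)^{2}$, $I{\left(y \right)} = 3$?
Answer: $80656$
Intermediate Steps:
$F = 36$ ($F = \left(3 + 3\right)^{2} = 6^{2} = 36$)
$\left(-320 + F\right)^{2} = \left(-320 + 36\right)^{2} = \left(-284\right)^{2} = 80656$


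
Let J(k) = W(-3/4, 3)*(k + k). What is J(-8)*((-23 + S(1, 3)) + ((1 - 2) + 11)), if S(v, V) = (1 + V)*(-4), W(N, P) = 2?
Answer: 928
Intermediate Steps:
S(v, V) = -4 - 4*V
J(k) = 4*k (J(k) = 2*(k + k) = 2*(2*k) = 4*k)
J(-8)*((-23 + S(1, 3)) + ((1 - 2) + 11)) = (4*(-8))*((-23 + (-4 - 4*3)) + ((1 - 2) + 11)) = -32*((-23 + (-4 - 12)) + (-1 + 11)) = -32*((-23 - 16) + 10) = -32*(-39 + 10) = -32*(-29) = 928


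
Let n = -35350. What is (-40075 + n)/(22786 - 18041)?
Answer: -15085/949 ≈ -15.896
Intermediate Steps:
(-40075 + n)/(22786 - 18041) = (-40075 - 35350)/(22786 - 18041) = -75425/4745 = -75425*1/4745 = -15085/949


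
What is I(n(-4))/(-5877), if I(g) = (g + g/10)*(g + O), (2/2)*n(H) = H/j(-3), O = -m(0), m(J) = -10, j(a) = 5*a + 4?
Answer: -76/107745 ≈ -0.00070537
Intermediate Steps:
j(a) = 4 + 5*a
O = 10 (O = -1*(-10) = 10)
n(H) = -H/11 (n(H) = H/(4 + 5*(-3)) = H/(4 - 15) = H/(-11) = H*(-1/11) = -H/11)
I(g) = 11*g*(10 + g)/10 (I(g) = (g + g/10)*(g + 10) = (g + g*(1/10))*(10 + g) = (g + g/10)*(10 + g) = (11*g/10)*(10 + g) = 11*g*(10 + g)/10)
I(n(-4))/(-5877) = (11*(-1/11*(-4))*(10 - 1/11*(-4))/10)/(-5877) = ((11/10)*(4/11)*(10 + 4/11))*(-1/5877) = ((11/10)*(4/11)*(114/11))*(-1/5877) = (228/55)*(-1/5877) = -76/107745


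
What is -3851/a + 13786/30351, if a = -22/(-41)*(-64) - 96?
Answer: 4865822125/162195744 ≈ 30.000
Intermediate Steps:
a = -5344/41 (a = -22*(-1/41)*(-64) - 96 = (22/41)*(-64) - 96 = -1408/41 - 96 = -5344/41 ≈ -130.34)
-3851/a + 13786/30351 = -3851/(-5344/41) + 13786/30351 = -3851*(-41/5344) + 13786*(1/30351) = 157891/5344 + 13786/30351 = 4865822125/162195744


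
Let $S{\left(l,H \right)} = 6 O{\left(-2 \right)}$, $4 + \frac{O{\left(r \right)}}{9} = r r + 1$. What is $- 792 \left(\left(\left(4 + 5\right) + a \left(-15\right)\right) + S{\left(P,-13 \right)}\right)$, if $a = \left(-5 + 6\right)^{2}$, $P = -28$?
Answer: $-38016$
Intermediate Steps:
$O{\left(r \right)} = -27 + 9 r^{2}$ ($O{\left(r \right)} = -36 + 9 \left(r r + 1\right) = -36 + 9 \left(r^{2} + 1\right) = -36 + 9 \left(1 + r^{2}\right) = -36 + \left(9 + 9 r^{2}\right) = -27 + 9 r^{2}$)
$a = 1$ ($a = 1^{2} = 1$)
$S{\left(l,H \right)} = 54$ ($S{\left(l,H \right)} = 6 \left(-27 + 9 \left(-2\right)^{2}\right) = 6 \left(-27 + 9 \cdot 4\right) = 6 \left(-27 + 36\right) = 6 \cdot 9 = 54$)
$- 792 \left(\left(\left(4 + 5\right) + a \left(-15\right)\right) + S{\left(P,-13 \right)}\right) = - 792 \left(\left(\left(4 + 5\right) + 1 \left(-15\right)\right) + 54\right) = - 792 \left(\left(9 - 15\right) + 54\right) = - 792 \left(-6 + 54\right) = \left(-792\right) 48 = -38016$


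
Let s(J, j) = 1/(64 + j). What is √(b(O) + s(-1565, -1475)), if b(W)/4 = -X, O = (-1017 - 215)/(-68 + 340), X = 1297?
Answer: I*√10328899559/1411 ≈ 72.028*I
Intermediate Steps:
O = -77/17 (O = -1232/272 = -1232*1/272 = -77/17 ≈ -4.5294)
b(W) = -5188 (b(W) = 4*(-1*1297) = 4*(-1297) = -5188)
√(b(O) + s(-1565, -1475)) = √(-5188 + 1/(64 - 1475)) = √(-5188 + 1/(-1411)) = √(-5188 - 1/1411) = √(-7320269/1411) = I*√10328899559/1411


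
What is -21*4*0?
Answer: 0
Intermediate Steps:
-21*4*0 = -84*0 = 0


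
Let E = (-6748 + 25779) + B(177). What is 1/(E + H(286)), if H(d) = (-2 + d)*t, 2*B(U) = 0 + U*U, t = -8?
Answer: 2/64847 ≈ 3.0842e-5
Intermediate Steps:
B(U) = U**2/2 (B(U) = (0 + U*U)/2 = (0 + U**2)/2 = U**2/2)
H(d) = 16 - 8*d (H(d) = (-2 + d)*(-8) = 16 - 8*d)
E = 69391/2 (E = (-6748 + 25779) + (1/2)*177**2 = 19031 + (1/2)*31329 = 19031 + 31329/2 = 69391/2 ≈ 34696.)
1/(E + H(286)) = 1/(69391/2 + (16 - 8*286)) = 1/(69391/2 + (16 - 2288)) = 1/(69391/2 - 2272) = 1/(64847/2) = 2/64847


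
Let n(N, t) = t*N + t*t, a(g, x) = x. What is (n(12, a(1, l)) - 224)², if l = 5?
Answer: 19321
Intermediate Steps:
n(N, t) = t² + N*t (n(N, t) = N*t + t² = t² + N*t)
(n(12, a(1, l)) - 224)² = (5*(12 + 5) - 224)² = (5*17 - 224)² = (85 - 224)² = (-139)² = 19321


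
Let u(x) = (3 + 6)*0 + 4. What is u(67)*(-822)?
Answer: -3288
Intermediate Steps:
u(x) = 4 (u(x) = 9*0 + 4 = 0 + 4 = 4)
u(67)*(-822) = 4*(-822) = -3288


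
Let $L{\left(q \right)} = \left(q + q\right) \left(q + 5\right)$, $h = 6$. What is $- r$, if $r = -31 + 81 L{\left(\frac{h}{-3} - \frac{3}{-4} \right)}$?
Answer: $\frac{6323}{8} \approx 790.38$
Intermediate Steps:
$L{\left(q \right)} = 2 q \left(5 + q\right)$
$r = - \frac{6323}{8}$ ($r = -31 + 81 \cdot 2 \left(\frac{6}{-3} - \frac{3}{-4}\right) \left(5 + \left(\frac{6}{-3} - \frac{3}{-4}\right)\right) = -31 + 81 \cdot 2 \left(6 \left(- \frac{1}{3}\right) - - \frac{3}{4}\right) \left(5 + \left(6 \left(- \frac{1}{3}\right) - - \frac{3}{4}\right)\right) = -31 + 81 \cdot 2 \left(-2 + \frac{3}{4}\right) \left(5 + \left(-2 + \frac{3}{4}\right)\right) = -31 + 81 \cdot 2 \left(- \frac{5}{4}\right) \left(5 - \frac{5}{4}\right) = -31 + 81 \cdot 2 \left(- \frac{5}{4}\right) \frac{15}{4} = -31 + 81 \left(- \frac{75}{8}\right) = -31 - \frac{6075}{8} = - \frac{6323}{8} \approx -790.38$)
$- r = \left(-1\right) \left(- \frac{6323}{8}\right) = \frac{6323}{8}$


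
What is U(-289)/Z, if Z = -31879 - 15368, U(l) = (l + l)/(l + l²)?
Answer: 1/6803568 ≈ 1.4698e-7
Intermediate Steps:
U(l) = 2*l/(l + l²) (U(l) = (2*l)/(l + l²) = 2*l/(l + l²))
Z = -47247
U(-289)/Z = (2/(1 - 289))/(-47247) = (2/(-288))*(-1/47247) = (2*(-1/288))*(-1/47247) = -1/144*(-1/47247) = 1/6803568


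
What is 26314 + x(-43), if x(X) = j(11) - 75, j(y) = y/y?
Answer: 26240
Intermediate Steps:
j(y) = 1
x(X) = -74 (x(X) = 1 - 75 = -74)
26314 + x(-43) = 26314 - 74 = 26240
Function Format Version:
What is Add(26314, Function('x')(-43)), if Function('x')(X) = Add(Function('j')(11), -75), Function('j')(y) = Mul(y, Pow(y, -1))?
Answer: 26240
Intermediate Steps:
Function('j')(y) = 1
Function('x')(X) = -74 (Function('x')(X) = Add(1, -75) = -74)
Add(26314, Function('x')(-43)) = Add(26314, -74) = 26240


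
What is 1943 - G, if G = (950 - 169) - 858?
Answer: 2020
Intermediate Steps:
G = -77 (G = 781 - 858 = -77)
1943 - G = 1943 - 1*(-77) = 1943 + 77 = 2020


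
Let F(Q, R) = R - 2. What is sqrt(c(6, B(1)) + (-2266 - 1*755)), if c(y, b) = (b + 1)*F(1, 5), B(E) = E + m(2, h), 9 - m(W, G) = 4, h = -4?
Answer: 10*I*sqrt(30) ≈ 54.772*I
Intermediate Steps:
m(W, G) = 5 (m(W, G) = 9 - 1*4 = 9 - 4 = 5)
B(E) = 5 + E (B(E) = E + 5 = 5 + E)
F(Q, R) = -2 + R
c(y, b) = 3 + 3*b (c(y, b) = (b + 1)*(-2 + 5) = (1 + b)*3 = 3 + 3*b)
sqrt(c(6, B(1)) + (-2266 - 1*755)) = sqrt((3 + 3*(5 + 1)) + (-2266 - 1*755)) = sqrt((3 + 3*6) + (-2266 - 755)) = sqrt((3 + 18) - 3021) = sqrt(21 - 3021) = sqrt(-3000) = 10*I*sqrt(30)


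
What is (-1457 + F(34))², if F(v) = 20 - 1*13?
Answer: 2102500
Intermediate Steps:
F(v) = 7 (F(v) = 20 - 13 = 7)
(-1457 + F(34))² = (-1457 + 7)² = (-1450)² = 2102500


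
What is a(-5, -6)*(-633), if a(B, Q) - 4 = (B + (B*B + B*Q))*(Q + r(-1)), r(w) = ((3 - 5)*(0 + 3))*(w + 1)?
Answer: 187368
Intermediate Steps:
r(w) = -6 - 6*w (r(w) = (-2*3)*(1 + w) = -6*(1 + w) = -6 - 6*w)
a(B, Q) = 4 + Q*(B + B² + B*Q) (a(B, Q) = 4 + (B + (B*B + B*Q))*(Q + (-6 - 6*(-1))) = 4 + (B + (B² + B*Q))*(Q + (-6 + 6)) = 4 + (B + B² + B*Q)*(Q + 0) = 4 + (B + B² + B*Q)*Q = 4 + Q*(B + B² + B*Q))
a(-5, -6)*(-633) = (4 - 5*(-6) - 5*(-6)² - 6*(-5)²)*(-633) = (4 + 30 - 5*36 - 6*25)*(-633) = (4 + 30 - 180 - 150)*(-633) = -296*(-633) = 187368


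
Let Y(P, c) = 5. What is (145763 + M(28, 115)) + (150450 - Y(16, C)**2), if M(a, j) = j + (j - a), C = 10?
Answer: 296390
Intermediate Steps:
M(a, j) = -a + 2*j
(145763 + M(28, 115)) + (150450 - Y(16, C)**2) = (145763 + (-1*28 + 2*115)) + (150450 - 1*5**2) = (145763 + (-28 + 230)) + (150450 - 1*25) = (145763 + 202) + (150450 - 25) = 145965 + 150425 = 296390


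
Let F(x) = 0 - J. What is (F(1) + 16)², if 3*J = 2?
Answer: 2116/9 ≈ 235.11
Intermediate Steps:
J = ⅔ (J = (⅓)*2 = ⅔ ≈ 0.66667)
F(x) = -⅔ (F(x) = 0 - 1*⅔ = 0 - ⅔ = -⅔)
(F(1) + 16)² = (-⅔ + 16)² = (46/3)² = 2116/9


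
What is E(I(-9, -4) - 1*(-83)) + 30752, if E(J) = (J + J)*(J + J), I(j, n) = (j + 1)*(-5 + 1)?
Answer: 83652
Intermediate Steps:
I(j, n) = -4 - 4*j (I(j, n) = (1 + j)*(-4) = -4 - 4*j)
E(J) = 4*J² (E(J) = (2*J)*(2*J) = 4*J²)
E(I(-9, -4) - 1*(-83)) + 30752 = 4*((-4 - 4*(-9)) - 1*(-83))² + 30752 = 4*((-4 + 36) + 83)² + 30752 = 4*(32 + 83)² + 30752 = 4*115² + 30752 = 4*13225 + 30752 = 52900 + 30752 = 83652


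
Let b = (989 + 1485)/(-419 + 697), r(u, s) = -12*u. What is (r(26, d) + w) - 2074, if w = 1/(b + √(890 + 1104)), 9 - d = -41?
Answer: -88272401273/36995905 + 19321*√1994/36995905 ≈ -2386.0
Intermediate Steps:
d = 50 (d = 9 - 1*(-41) = 9 + 41 = 50)
b = 1237/139 (b = 2474/278 = 2474*(1/278) = 1237/139 ≈ 8.8993)
w = 1/(1237/139 + √1994) (w = 1/(1237/139 + √(890 + 1104)) = 1/(1237/139 + √1994) ≈ 0.018673)
(r(26, d) + w) - 2074 = (-12*26 + (-171943/36995905 + 19321*√1994/36995905)) - 2074 = (-312 + (-171943/36995905 + 19321*√1994/36995905)) - 2074 = (-11542894303/36995905 + 19321*√1994/36995905) - 2074 = -88272401273/36995905 + 19321*√1994/36995905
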